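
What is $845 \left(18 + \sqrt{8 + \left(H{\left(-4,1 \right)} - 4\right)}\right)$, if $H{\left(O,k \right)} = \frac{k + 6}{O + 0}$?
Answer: $\frac{32955}{2} \approx 16478.0$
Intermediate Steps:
$H{\left(O,k \right)} = \frac{6 + k}{O}$
$845 \left(18 + \sqrt{8 + \left(H{\left(-4,1 \right)} - 4\right)}\right) = 845 \left(18 + \sqrt{8 - \left(4 - \frac{6 + 1}{-4}\right)}\right) = 845 \left(18 + \sqrt{8 - \frac{23}{4}}\right) = 845 \left(18 + \sqrt{\frac{9}{4}}\right) = 845 \left(18 + \frac{3}{2}\right) = 845 \cdot \frac{39}{2} = \frac{32955}{2}$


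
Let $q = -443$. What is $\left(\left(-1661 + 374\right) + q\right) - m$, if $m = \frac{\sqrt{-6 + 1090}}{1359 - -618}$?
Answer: $-1730 - \frac{2 \sqrt{271}}{1977} \approx -1730.0$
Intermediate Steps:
$m = \frac{2 \sqrt{271}}{1977}$ ($m = \frac{\sqrt{1084}}{1359 + 618} = \frac{2 \sqrt{271}}{1977} \approx 0.016654$)
$\left(\left(-1661 + 374\right) + q\right) - m = \left(\left(-1661 + 374\right) - 443\right) - \frac{2 \sqrt{271}}{1977} = \left(-1287 - 443\right) - \frac{2 \sqrt{271}}{1977} = -1730 - \frac{2 \sqrt{271}}{1977}$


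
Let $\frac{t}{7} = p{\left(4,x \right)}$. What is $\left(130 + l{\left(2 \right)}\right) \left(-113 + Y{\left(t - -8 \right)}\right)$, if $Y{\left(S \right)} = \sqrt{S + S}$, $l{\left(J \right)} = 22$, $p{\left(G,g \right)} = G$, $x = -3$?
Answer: $-17176 + 912 \sqrt{2} \approx -15886.0$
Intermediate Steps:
$t = 28$ ($t = 7 \cdot 4 = 28$)
$Y{\left(S \right)} = \sqrt{2} \sqrt{S}$ ($Y{\left(S \right)} = \sqrt{2 S} = \sqrt{2} \sqrt{S}$)
$\left(130 + l{\left(2 \right)}\right) \left(-113 + Y{\left(t - -8 \right)}\right) = \left(130 + 22\right) \left(-113 + \sqrt{2} \sqrt{28 - -8}\right) = 152 \left(-113 + \sqrt{2} \sqrt{28 + 8}\right) = 152 \left(-113 + \sqrt{2} \sqrt{36}\right) = 152 \left(-113 + \sqrt{2} \cdot 6\right) = 152 \left(-113 + 6 \sqrt{2}\right) = -17176 + 912 \sqrt{2}$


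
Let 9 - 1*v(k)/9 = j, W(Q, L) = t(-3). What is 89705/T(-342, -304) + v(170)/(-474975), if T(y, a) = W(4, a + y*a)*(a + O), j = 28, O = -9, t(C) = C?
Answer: 4734199216/49555725 ≈ 95.533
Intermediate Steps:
W(Q, L) = -3
T(y, a) = 27 - 3*a (T(y, a) = -3*(a - 9) = -3*(-9 + a) = 27 - 3*a)
v(k) = -171 (v(k) = 81 - 9*28 = 81 - 252 = -171)
89705/T(-342, -304) + v(170)/(-474975) = 89705/(27 - 3*(-304)) - 171/(-474975) = 89705/(27 + 912) - 171*(-1/474975) = 89705/939 + 19/52775 = 4734199216/49555725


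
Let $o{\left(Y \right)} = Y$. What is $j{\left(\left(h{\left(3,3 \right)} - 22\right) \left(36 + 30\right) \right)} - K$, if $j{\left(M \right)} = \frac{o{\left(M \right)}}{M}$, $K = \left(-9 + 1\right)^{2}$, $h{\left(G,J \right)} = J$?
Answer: $-63$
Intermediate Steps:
$K = 64$ ($K = \left(-8\right)^{2} = 64$)
$j{\left(M \right)} = 1$ ($j{\left(M \right)} = \frac{M}{M} = 1$)
$j{\left(\left(h{\left(3,3 \right)} - 22\right) \left(36 + 30\right) \right)} - K = 1 - 64 = -63$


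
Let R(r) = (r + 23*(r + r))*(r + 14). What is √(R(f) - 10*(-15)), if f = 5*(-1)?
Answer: I*√1965 ≈ 44.328*I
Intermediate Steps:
f = -5
R(r) = 47*r*(14 + r) (R(r) = (r + 23*(2*r))*(14 + r) = (r + 46*r)*(14 + r) = (47*r)*(14 + r) = 47*r*(14 + r))
√(R(f) - 10*(-15)) = √(47*(-5)*(14 - 5) - 10*(-15)) = √(47*(-5)*9 + 150) = √(-2115 + 150) = √(-1965) = I*√1965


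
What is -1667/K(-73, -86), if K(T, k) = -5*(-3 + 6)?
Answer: 1667/15 ≈ 111.13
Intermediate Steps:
K(T, k) = -15 (K(T, k) = -5*3 = -15)
-1667/K(-73, -86) = -1667/(-15) = -1667*(-1/15) = 1667/15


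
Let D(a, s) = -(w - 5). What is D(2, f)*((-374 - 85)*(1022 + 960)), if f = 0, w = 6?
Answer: 909738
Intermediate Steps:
D(a, s) = -1 (D(a, s) = -(6 - 5) = -1*1 = -1)
D(2, f)*((-374 - 85)*(1022 + 960)) = -(-374 - 85)*(1022 + 960) = -(-459)*1982 = -1*(-909738) = 909738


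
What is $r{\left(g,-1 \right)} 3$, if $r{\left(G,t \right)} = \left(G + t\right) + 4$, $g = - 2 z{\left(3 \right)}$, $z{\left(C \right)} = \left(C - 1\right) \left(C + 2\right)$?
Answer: $-51$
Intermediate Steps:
$z{\left(C \right)} = \left(-1 + C\right) \left(2 + C\right)$
$g = -20$ ($g = - 2 \left(-2 + 3 + 3^{2}\right) = - 2 \left(-2 + 3 + 9\right) = \left(-2\right) 10 = -20$)
$r{\left(G,t \right)} = 4 + G + t$
$r{\left(g,-1 \right)} 3 = \left(4 - 20 - 1\right) 3 = \left(-17\right) 3 = -51$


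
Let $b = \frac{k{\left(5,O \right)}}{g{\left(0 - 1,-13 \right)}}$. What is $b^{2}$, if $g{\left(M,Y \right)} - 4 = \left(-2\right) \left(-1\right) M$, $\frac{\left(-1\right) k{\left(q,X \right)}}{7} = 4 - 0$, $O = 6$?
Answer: $196$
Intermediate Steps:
$k{\left(q,X \right)} = -28$ ($k{\left(q,X \right)} = - 7 \left(4 - 0\right) = - 7 \left(4 + 0\right) = \left(-7\right) 4 = -28$)
$g{\left(M,Y \right)} = 4 + 2 M$ ($g{\left(M,Y \right)} = 4 + \left(-2\right) \left(-1\right) M = 4 + 2 M$)
$b = -14$ ($b = - \frac{28}{4 + 2 \left(0 - 1\right)} = - \frac{28}{4 + 2 \left(-1\right)} = - \frac{28}{4 - 2} = - \frac{28}{2} = \left(-28\right) \frac{1}{2} = -14$)
$b^{2} = \left(-14\right)^{2} = 196$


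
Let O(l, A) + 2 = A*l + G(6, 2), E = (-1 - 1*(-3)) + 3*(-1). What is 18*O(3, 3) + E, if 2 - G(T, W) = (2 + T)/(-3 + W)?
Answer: 305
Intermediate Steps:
G(T, W) = 2 - (2 + T)/(-3 + W)
E = -1 (E = (-1 + 3) - 3 = 2 - 3 = -1)
O(l, A) = 8 + A*l (O(l, A) = -2 + (A*l + (-8 - 1*6 + 2*2)/(-3 + 2)) = -2 + (A*l + (-8 - 6 + 4)/(-1)) = -2 + (A*l - 1*(-10)) = -2 + (A*l + 10) = -2 + (10 + A*l) = 8 + A*l)
18*O(3, 3) + E = 18*(8 + 3*3) - 1 = 18*(8 + 9) - 1 = 18*17 - 1 = 306 - 1 = 305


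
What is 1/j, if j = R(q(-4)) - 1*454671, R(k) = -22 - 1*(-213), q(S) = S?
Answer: -1/454480 ≈ -2.2003e-6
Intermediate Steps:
R(k) = 191 (R(k) = -22 + 213 = 191)
j = -454480 (j = 191 - 1*454671 = 191 - 454671 = -454480)
1/j = 1/(-454480) = -1/454480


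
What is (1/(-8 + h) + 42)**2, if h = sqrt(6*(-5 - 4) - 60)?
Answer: (-88871*I + 28140*sqrt(114))/(2*(-25*I + 8*sqrt(114))) ≈ 1760.2 - 5.0332*I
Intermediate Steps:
h = I*sqrt(114) (h = sqrt(6*(-9) - 60) = sqrt(-54 - 60) = sqrt(-114) = I*sqrt(114) ≈ 10.677*I)
(1/(-8 + h) + 42)**2 = (1/(-8 + I*sqrt(114)) + 42)**2 = (42 + 1/(-8 + I*sqrt(114)))**2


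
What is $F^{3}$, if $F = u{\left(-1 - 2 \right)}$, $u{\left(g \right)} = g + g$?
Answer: $-216$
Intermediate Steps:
$u{\left(g \right)} = 2 g$
$F = -6$ ($F = 2 \left(-1 - 2\right) = 2 \left(-3\right) = -6$)
$F^{3} = \left(-6\right)^{3} = -216$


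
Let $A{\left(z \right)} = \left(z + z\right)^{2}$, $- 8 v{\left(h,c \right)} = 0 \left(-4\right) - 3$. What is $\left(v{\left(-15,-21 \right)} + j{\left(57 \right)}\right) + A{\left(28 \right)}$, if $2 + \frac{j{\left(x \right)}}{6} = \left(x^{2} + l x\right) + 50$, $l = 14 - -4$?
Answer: $\frac{232595}{8} \approx 29074.0$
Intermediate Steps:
$v{\left(h,c \right)} = \frac{3}{8}$ ($v{\left(h,c \right)} = - \frac{0 \left(-4\right) - 3}{8} = - \frac{0 - 3}{8} = \left(- \frac{1}{8}\right) \left(-3\right) = \frac{3}{8}$)
$l = 18$ ($l = 14 + 4 = 18$)
$j{\left(x \right)} = 288 + 6 x^{2} + 108 x$ ($j{\left(x \right)} = -12 + 6 \left(\left(x^{2} + 18 x\right) + 50\right) = -12 + 6 \left(50 + x^{2} + 18 x\right) = -12 + \left(300 + 6 x^{2} + 108 x\right) = 288 + 6 x^{2} + 108 x$)
$A{\left(z \right)} = 4 z^{2}$ ($A{\left(z \right)} = \left(2 z\right)^{2} = 4 z^{2}$)
$\left(v{\left(-15,-21 \right)} + j{\left(57 \right)}\right) + A{\left(28 \right)} = \left(\frac{3}{8} + \left(288 + 6 \cdot 57^{2} + 108 \cdot 57\right)\right) + 4 \cdot 28^{2} = \left(\frac{3}{8} + \left(288 + 6 \cdot 3249 + 6156\right)\right) + 4 \cdot 784 = \left(\frac{3}{8} + \left(288 + 19494 + 6156\right)\right) + 3136 = \left(\frac{3}{8} + 25938\right) + 3136 = \frac{207507}{8} + 3136 = \frac{232595}{8}$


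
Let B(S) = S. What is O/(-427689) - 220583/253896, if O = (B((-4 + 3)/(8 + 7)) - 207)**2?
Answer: -7892034078677/8144139475800 ≈ -0.96904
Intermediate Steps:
O = 9647236/225 (O = ((-4 + 3)/(8 + 7) - 207)**2 = (-1/15 - 207)**2 = (-3106/15)**2 = 9647236/225 ≈ 42877.)
O/(-427689) - 220583/253896 = (9647236/225)/(-427689) - 220583/253896 = (9647236/225)*(-1/427689) - 220583*1/253896 = -9647236/96230025 - 220583/253896 = -7892034078677/8144139475800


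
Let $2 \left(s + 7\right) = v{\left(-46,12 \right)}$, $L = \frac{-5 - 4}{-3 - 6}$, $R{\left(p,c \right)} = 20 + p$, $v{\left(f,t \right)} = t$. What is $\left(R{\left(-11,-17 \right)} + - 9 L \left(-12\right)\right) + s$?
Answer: $116$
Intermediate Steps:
$L = 1$ ($L = - \frac{9}{-9} = \left(-9\right) \left(- \frac{1}{9}\right) = 1$)
$s = -1$ ($s = -7 + \frac{1}{2} \cdot 12 = -7 + 6 = -1$)
$\left(R{\left(-11,-17 \right)} + - 9 L \left(-12\right)\right) + s = \left(\left(20 - 11\right) + \left(-9\right) 1 \left(-12\right)\right) - 1 = \left(9 - -108\right) - 1 = \left(9 + 108\right) - 1 = 117 - 1 = 116$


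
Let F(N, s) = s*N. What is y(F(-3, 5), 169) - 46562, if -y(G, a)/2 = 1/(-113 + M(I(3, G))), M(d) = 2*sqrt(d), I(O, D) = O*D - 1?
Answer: -603117360/12953 + 4*I*sqrt(46)/12953 ≈ -46562.0 + 0.0020944*I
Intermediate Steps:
I(O, D) = -1 + D*O (I(O, D) = D*O - 1 = -1 + D*O)
F(N, s) = N*s
y(G, a) = -2/(-113 + 2*sqrt(-1 + 3*G)) (y(G, a) = -2/(-113 + 2*sqrt(-1 + G*3)) = -2/(-113 + 2*sqrt(-1 + 3*G)))
y(F(-3, 5), 169) - 46562 = -2/(-113 + 2*sqrt(-1 + 3*(-3*5))) - 46562 = -2/(-113 + 2*sqrt(-1 + 3*(-15))) - 46562 = -2/(-113 + 2*sqrt(-1 - 45)) - 46562 = -2/(-113 + 2*sqrt(-46)) - 46562 = -2/(-113 + 2*(I*sqrt(46))) - 46562 = -2/(-113 + 2*I*sqrt(46)) - 46562 = -46562 - 2/(-113 + 2*I*sqrt(46))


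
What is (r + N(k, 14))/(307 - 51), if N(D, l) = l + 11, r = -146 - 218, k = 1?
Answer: -339/256 ≈ -1.3242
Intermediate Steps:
r = -364
N(D, l) = 11 + l
(r + N(k, 14))/(307 - 51) = (-364 + (11 + 14))/(307 - 51) = (-364 + 25)/256 = -339*1/256 = -339/256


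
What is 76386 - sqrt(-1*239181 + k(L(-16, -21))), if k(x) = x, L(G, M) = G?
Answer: 76386 - I*sqrt(239197) ≈ 76386.0 - 489.08*I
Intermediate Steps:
76386 - sqrt(-1*239181 + k(L(-16, -21))) = 76386 - sqrt(-1*239181 - 16) = 76386 - sqrt(-239181 - 16) = 76386 - sqrt(-239197) = 76386 - I*sqrt(239197)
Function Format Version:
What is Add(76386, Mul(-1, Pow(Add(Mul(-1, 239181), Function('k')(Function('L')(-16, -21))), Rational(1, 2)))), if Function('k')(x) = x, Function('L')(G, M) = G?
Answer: Add(76386, Mul(-1, I, Pow(239197, Rational(1, 2)))) ≈ Add(76386., Mul(-489.08, I))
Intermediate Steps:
Add(76386, Mul(-1, Pow(Add(Mul(-1, 239181), Function('k')(Function('L')(-16, -21))), Rational(1, 2)))) = Add(76386, Mul(-1, Pow(Add(Mul(-1, 239181), -16), Rational(1, 2)))) = Add(76386, Mul(-1, Pow(Add(-239181, -16), Rational(1, 2)))) = Add(76386, Mul(-1, Pow(-239197, Rational(1, 2)))) = Add(76386, Mul(-1, Mul(I, Pow(239197, Rational(1, 2))))) = Add(76386, Mul(-1, I, Pow(239197, Rational(1, 2))))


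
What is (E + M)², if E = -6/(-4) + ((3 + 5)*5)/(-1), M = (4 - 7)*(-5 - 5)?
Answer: 289/4 ≈ 72.250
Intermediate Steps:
M = 30 (M = -3*(-10) = 30)
E = -77/2 (E = -6*(-¼) + (8*5)*(-1) = 3/2 + 40*(-1) = 3/2 - 40 = -77/2 ≈ -38.500)
(E + M)² = (-77/2 + 30)² = (-17/2)² = 289/4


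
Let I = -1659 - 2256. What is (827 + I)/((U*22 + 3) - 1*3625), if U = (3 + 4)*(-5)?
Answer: 386/549 ≈ 0.70310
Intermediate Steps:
U = -35 (U = 7*(-5) = -35)
I = -3915
(827 + I)/((U*22 + 3) - 1*3625) = (827 - 3915)/((-35*22 + 3) - 1*3625) = -3088/((-770 + 3) - 3625) = -3088/(-767 - 3625) = -3088/(-4392) = -3088*(-1/4392) = 386/549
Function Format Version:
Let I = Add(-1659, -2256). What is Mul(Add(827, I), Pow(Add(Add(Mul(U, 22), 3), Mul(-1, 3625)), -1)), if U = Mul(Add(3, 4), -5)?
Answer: Rational(386, 549) ≈ 0.70310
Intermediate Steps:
U = -35 (U = Mul(7, -5) = -35)
I = -3915
Mul(Add(827, I), Pow(Add(Add(Mul(U, 22), 3), Mul(-1, 3625)), -1)) = Mul(Add(827, -3915), Pow(Add(Add(Mul(-35, 22), 3), Mul(-1, 3625)), -1)) = Mul(-3088, Pow(Add(Add(-770, 3), -3625), -1)) = Mul(-3088, Pow(Add(-767, -3625), -1)) = Mul(-3088, Pow(-4392, -1)) = Mul(-3088, Rational(-1, 4392)) = Rational(386, 549)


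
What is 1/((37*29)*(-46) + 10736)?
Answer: -1/38622 ≈ -2.5892e-5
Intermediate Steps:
1/((37*29)*(-46) + 10736) = 1/(1073*(-46) + 10736) = 1/(-49358 + 10736) = 1/(-38622) = -1/38622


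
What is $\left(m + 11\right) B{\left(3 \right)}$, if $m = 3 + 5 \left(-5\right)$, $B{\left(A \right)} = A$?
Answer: $-33$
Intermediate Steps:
$m = -22$ ($m = 3 - 25 = -22$)
$\left(m + 11\right) B{\left(3 \right)} = \left(-22 + 11\right) 3 = \left(-11\right) 3 = -33$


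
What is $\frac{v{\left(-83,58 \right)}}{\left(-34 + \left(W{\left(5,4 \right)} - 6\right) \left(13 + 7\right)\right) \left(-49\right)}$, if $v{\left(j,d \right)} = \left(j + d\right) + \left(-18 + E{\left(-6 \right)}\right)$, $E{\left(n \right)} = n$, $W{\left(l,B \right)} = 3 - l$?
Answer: $- \frac{1}{194} \approx -0.0051546$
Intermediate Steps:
$v{\left(j,d \right)} = -24 + d + j$ ($v{\left(j,d \right)} = \left(j + d\right) - 24 = \left(d + j\right) - 24 = -24 + d + j$)
$\frac{v{\left(-83,58 \right)}}{\left(-34 + \left(W{\left(5,4 \right)} - 6\right) \left(13 + 7\right)\right) \left(-49\right)} = \frac{-24 + 58 - 83}{\left(-34 + \left(\left(3 - 5\right) - 6\right) \left(13 + 7\right)\right) \left(-49\right)} = - \frac{49}{\left(-34 + \left(\left(3 - 5\right) - 6\right) 20\right) \left(-49\right)} = - \frac{49}{\left(-34 + \left(-2 - 6\right) 20\right) \left(-49\right)} = - \frac{49}{\left(-34 - 160\right) \left(-49\right)} = - \frac{49}{\left(-194\right) \left(-49\right)} = - \frac{49}{9506} = \left(-49\right) \frac{1}{9506} = - \frac{1}{194}$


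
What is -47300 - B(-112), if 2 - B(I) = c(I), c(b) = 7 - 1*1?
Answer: -47296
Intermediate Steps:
c(b) = 6 (c(b) = 7 - 1 = 6)
B(I) = -4 (B(I) = 2 - 1*6 = 2 - 6 = -4)
-47300 - B(-112) = -47300 - 1*(-4) = -47300 + 4 = -47296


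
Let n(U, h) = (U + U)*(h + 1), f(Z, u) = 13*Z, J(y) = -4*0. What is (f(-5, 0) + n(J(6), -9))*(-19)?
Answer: 1235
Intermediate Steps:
J(y) = 0
n(U, h) = 2*U*(1 + h) (n(U, h) = (2*U)*(1 + h) = 2*U*(1 + h))
(f(-5, 0) + n(J(6), -9))*(-19) = (13*(-5) + 2*0*(1 - 9))*(-19) = (-65 + 2*0*(-8))*(-19) = (-65 + 0)*(-19) = -65*(-19) = 1235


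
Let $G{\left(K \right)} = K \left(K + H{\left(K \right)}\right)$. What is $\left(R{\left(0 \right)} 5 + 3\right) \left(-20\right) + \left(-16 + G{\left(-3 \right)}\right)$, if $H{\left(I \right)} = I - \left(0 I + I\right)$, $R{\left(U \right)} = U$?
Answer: $-67$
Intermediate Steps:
$H{\left(I \right)} = 0$ ($H{\left(I \right)} = I - \left(0 + I\right) = I - I = 0$)
$G{\left(K \right)} = K^{2}$ ($G{\left(K \right)} = K \left(K + 0\right) = K K = K^{2}$)
$\left(R{\left(0 \right)} 5 + 3\right) \left(-20\right) + \left(-16 + G{\left(-3 \right)}\right) = \left(0 \cdot 5 + 3\right) \left(-20\right) - \left(16 - \left(-3\right)^{2}\right) = \left(0 + 3\right) \left(-20\right) + \left(-16 + 9\right) = 3 \left(-20\right) - 7 = -60 - 7 = -67$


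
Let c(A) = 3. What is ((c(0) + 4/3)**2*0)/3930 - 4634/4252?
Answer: -2317/2126 ≈ -1.0898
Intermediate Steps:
((c(0) + 4/3)**2*0)/3930 - 4634/4252 = ((3 + 4/3)**2*0)/3930 - 4634/4252 = ((3 + 4*(1/3))**2*0)*(1/3930) - 4634*1/4252 = ((3 + 4/3)**2*0)*(1/3930) - 2317/2126 = ((13/3)**2*0)*(1/3930) - 2317/2126 = ((169/9)*0)*(1/3930) - 2317/2126 = 0*(1/3930) - 2317/2126 = 0 - 2317/2126 = -2317/2126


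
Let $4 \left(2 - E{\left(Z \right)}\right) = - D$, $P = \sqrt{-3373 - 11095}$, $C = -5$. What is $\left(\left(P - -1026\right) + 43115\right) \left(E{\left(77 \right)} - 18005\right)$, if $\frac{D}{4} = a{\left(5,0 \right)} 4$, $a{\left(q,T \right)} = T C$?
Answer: $-794670423 - 36006 i \sqrt{3617} \approx -7.9467 \cdot 10^{8} - 2.1655 \cdot 10^{6} i$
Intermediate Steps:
$a{\left(q,T \right)} = - 5 T$ ($a{\left(q,T \right)} = T \left(-5\right) = - 5 T$)
$D = 0$ ($D = 4 \left(-5\right) 0 \cdot 4 = 4 \cdot 0 \cdot 4 = 4 \cdot 0 = 0$)
$P = 2 i \sqrt{3617}$ ($P = \sqrt{-14468} = 2 i \sqrt{3617} \approx 120.28 i$)
$E{\left(Z \right)} = 2$ ($E{\left(Z \right)} = 2 - \frac{\left(-1\right) 0}{4} = 2 - 0 = 2 + 0 = 2$)
$\left(\left(P - -1026\right) + 43115\right) \left(E{\left(77 \right)} - 18005\right) = \left(\left(2 i \sqrt{3617} - -1026\right) + 43115\right) \left(2 - 18005\right) = \left(\left(2 i \sqrt{3617} + 1026\right) + 43115\right) \left(-18003\right) = \left(\left(1026 + 2 i \sqrt{3617}\right) + 43115\right) \left(-18003\right) = \left(44141 + 2 i \sqrt{3617}\right) \left(-18003\right) = -794670423 - 36006 i \sqrt{3617}$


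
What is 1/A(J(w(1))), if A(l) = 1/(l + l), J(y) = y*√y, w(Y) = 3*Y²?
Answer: 6*√3 ≈ 10.392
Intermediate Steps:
J(y) = y^(3/2)
A(l) = 1/(2*l)
1/A(J(w(1))) = 1/(1/(2*((3*1²)^(3/2)))) = 1/(1/(2*((3*1)^(3/2)))) = 1/(1/(2*(3^(3/2)))) = 1/(1/(2*((3*√3)))) = 1/((√3/9)/2) = 1/(√3/18) = 6*√3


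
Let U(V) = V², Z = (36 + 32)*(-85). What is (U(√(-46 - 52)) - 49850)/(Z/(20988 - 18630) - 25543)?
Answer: 58888692/30118087 ≈ 1.9553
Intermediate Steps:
Z = -5780 (Z = 68*(-85) = -5780)
(U(√(-46 - 52)) - 49850)/(Z/(20988 - 18630) - 25543) = ((√(-46 - 52))² - 49850)/(-5780/(20988 - 18630) - 25543) = ((√(-98))² - 49850)/(-5780/2358 - 25543) = ((7*I*√2)² - 49850)/(-5780*1/2358 - 25543) = (-98 - 49850)/(-2890/1179 - 25543) = -49948/(-30118087/1179) = -49948*(-1179/30118087) = 58888692/30118087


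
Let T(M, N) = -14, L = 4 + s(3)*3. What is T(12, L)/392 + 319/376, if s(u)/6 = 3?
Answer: 2139/2632 ≈ 0.81269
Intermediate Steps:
s(u) = 18 (s(u) = 6*3 = 18)
L = 58 (L = 4 + 18*3 = 4 + 54 = 58)
T(12, L)/392 + 319/376 = -14/392 + 319/376 = -14*1/392 + 319*(1/376) = -1/28 + 319/376 = 2139/2632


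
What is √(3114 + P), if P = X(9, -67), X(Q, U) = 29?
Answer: √3143 ≈ 56.062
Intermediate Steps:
P = 29
√(3114 + P) = √(3114 + 29) = √3143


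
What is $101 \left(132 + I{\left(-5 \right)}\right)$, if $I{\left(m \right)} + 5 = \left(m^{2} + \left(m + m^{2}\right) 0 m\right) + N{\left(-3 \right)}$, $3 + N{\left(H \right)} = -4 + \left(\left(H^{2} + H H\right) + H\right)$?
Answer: $16160$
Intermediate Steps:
$N{\left(H \right)} = -7 + H + 2 H^{2}$ ($N{\left(H \right)} = -3 - \left(4 - H - H^{2} - H H\right) = -3 - \left(4 - H - 2 H^{2}\right) = -3 + \left(-4 + H + 2 H^{2}\right) = -7 + H + 2 H^{2}$)
$I{\left(m \right)} = 3 + m^{2}$ ($I{\left(m \right)} = -5 - \left(-8 - m^{2} - \left(m + m^{2}\right) 0 m\right) = -5 + \left(\left(m^{2} + 0 m\right) - -8\right) = -5 + \left(\left(m^{2} + 0\right) - -8\right) = -5 + \left(m^{2} + 8\right) = -5 + \left(8 + m^{2}\right) = 3 + m^{2}$)
$101 \left(132 + I{\left(-5 \right)}\right) = 101 \left(132 + \left(3 + \left(-5\right)^{2}\right)\right) = 101 \left(132 + \left(3 + 25\right)\right) = 101 \left(132 + 28\right) = 101 \cdot 160 = 16160$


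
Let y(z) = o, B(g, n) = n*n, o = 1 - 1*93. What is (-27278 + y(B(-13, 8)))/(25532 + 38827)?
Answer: -27370/64359 ≈ -0.42527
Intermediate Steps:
o = -92 (o = 1 - 93 = -92)
B(g, n) = n**2
y(z) = -92
(-27278 + y(B(-13, 8)))/(25532 + 38827) = (-27278 - 92)/(25532 + 38827) = -27370/64359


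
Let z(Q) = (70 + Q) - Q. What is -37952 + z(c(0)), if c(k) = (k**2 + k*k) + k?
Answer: -37882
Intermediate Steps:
c(k) = k + 2*k**2 (c(k) = (k**2 + k**2) + k = 2*k**2 + k = k + 2*k**2)
z(Q) = 70
-37952 + z(c(0)) = -37952 + 70 = -37882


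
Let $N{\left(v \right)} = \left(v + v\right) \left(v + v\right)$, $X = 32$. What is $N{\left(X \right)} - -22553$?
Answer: $26649$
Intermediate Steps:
$N{\left(v \right)} = 4 v^{2}$ ($N{\left(v \right)} = 2 v 2 v = 4 v^{2}$)
$N{\left(X \right)} - -22553 = 4 \cdot 32^{2} - -22553 = 4 \cdot 1024 + 22553 = 4096 + 22553 = 26649$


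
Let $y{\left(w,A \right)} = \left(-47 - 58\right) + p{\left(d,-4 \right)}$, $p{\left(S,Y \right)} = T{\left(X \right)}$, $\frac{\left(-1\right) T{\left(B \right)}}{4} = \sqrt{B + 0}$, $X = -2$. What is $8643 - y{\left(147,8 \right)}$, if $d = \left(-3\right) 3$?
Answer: $8748 + 4 i \sqrt{2} \approx 8748.0 + 5.6569 i$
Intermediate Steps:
$d = -9$
$T{\left(B \right)} = - 4 \sqrt{B}$ ($T{\left(B \right)} = - 4 \sqrt{B + 0} = - 4 \sqrt{B}$)
$p{\left(S,Y \right)} = - 4 i \sqrt{2}$ ($p{\left(S,Y \right)} = - 4 \sqrt{-2} = - 4 i \sqrt{2}$)
$y{\left(w,A \right)} = -105 - 4 i \sqrt{2}$ ($y{\left(w,A \right)} = \left(-47 - 58\right) - 4 i \sqrt{2} = -105 - 4 i \sqrt{2}$)
$8643 - y{\left(147,8 \right)} = 8643 - \left(-105 - 4 i \sqrt{2}\right) = 8643 + \left(105 + 4 i \sqrt{2}\right) = 8748 + 4 i \sqrt{2}$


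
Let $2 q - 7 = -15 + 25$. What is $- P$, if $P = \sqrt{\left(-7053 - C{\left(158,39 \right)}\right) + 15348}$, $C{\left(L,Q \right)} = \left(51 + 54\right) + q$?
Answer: $- \frac{\sqrt{32726}}{2} \approx -90.452$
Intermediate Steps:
$q = \frac{17}{2}$ ($q = \frac{7}{2} + \frac{-15 + 25}{2} = \frac{7}{2} + \frac{1}{2} \cdot 10 = \frac{7}{2} + 5 = \frac{17}{2} \approx 8.5$)
$C{\left(L,Q \right)} = \frac{227}{2}$ ($C{\left(L,Q \right)} = \left(51 + 54\right) + \frac{17}{2} = 105 + \frac{17}{2} = \frac{227}{2}$)
$P = \frac{\sqrt{32726}}{2}$ ($P = \sqrt{\left(-7053 - \frac{227}{2}\right) + 15348} = \sqrt{- \frac{14333}{2} + 15348} = \sqrt{\frac{16363}{2}} = \frac{\sqrt{32726}}{2} \approx 90.452$)
$- P = - \frac{\sqrt{32726}}{2}$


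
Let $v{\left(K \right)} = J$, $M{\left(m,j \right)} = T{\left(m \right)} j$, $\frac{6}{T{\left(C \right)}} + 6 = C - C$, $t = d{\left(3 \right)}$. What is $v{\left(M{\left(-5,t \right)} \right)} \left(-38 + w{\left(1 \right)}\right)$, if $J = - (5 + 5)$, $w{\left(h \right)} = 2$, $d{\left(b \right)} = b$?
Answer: $360$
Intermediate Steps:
$t = 3$
$T{\left(C \right)} = -1$ ($T{\left(C \right)} = \frac{6}{-6 + \left(C - C\right)} = \frac{6}{-6 + 0} = \frac{6}{-6} = 6 \left(- \frac{1}{6}\right) = -1$)
$J = -10$ ($J = \left(-1\right) 10 = -10$)
$M{\left(m,j \right)} = - j$
$v{\left(K \right)} = -10$
$v{\left(M{\left(-5,t \right)} \right)} \left(-38 + w{\left(1 \right)}\right) = - 10 \left(-38 + 2\right) = \left(-10\right) \left(-36\right) = 360$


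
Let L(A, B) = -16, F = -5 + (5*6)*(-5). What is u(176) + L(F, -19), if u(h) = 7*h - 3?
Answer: 1213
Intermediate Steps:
u(h) = -3 + 7*h
F = -155 (F = -5 + 30*(-5) = -5 - 150 = -155)
u(176) + L(F, -19) = (-3 + 7*176) - 16 = (-3 + 1232) - 16 = 1229 - 16 = 1213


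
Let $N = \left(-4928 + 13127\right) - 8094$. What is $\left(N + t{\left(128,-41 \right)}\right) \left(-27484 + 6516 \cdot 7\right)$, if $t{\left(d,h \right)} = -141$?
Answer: $-652608$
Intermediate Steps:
$N = 105$ ($N = 8199 - 8094 = 105$)
$\left(N + t{\left(128,-41 \right)}\right) \left(-27484 + 6516 \cdot 7\right) = \left(105 - 141\right) \left(-27484 + 6516 \cdot 7\right) = - 36 \left(-27484 + 45612\right) = \left(-36\right) 18128 = -652608$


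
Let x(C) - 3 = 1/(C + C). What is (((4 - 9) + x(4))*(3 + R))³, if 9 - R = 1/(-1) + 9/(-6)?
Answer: -82312875/4096 ≈ -20096.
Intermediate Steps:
x(C) = 3 + 1/(2*C) (x(C) = 3 + 1/(C + C) = 3 + 1/(2*C))
R = 23/2 (R = 9 - (1/(-1) + 9/(-6)) = 9 - (1*(-1) + 9*(-⅙)) = 9 - (-1 - 3/2) = 9 - 1*(-5/2) = 9 + 5/2 = 23/2 ≈ 11.500)
(((4 - 9) + x(4))*(3 + R))³ = (((4 - 9) + (3 + (½)/4))*(3 + 23/2))³ = ((-5 + (3 + (½)*(¼)))*(29/2))³ = ((-5 + (3 + ⅛))*(29/2))³ = ((-5 + 25/8)*(29/2))³ = (-15/8*29/2)³ = (-435/16)³ = -82312875/4096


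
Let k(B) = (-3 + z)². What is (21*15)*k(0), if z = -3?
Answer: 11340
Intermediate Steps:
k(B) = 36 (k(B) = (-3 - 3)² = (-6)² = 36)
(21*15)*k(0) = (21*15)*36 = 315*36 = 11340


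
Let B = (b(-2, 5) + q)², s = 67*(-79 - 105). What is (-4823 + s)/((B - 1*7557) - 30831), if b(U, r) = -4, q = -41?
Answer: 5717/12121 ≈ 0.47166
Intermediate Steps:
s = -12328 (s = 67*(-184) = -12328)
B = 2025 (B = (-4 - 41)² = (-45)² = 2025)
(-4823 + s)/((B - 1*7557) - 30831) = (-4823 - 12328)/((2025 - 1*7557) - 30831) = -17151/((2025 - 7557) - 30831) = -17151/(-5532 - 30831) = -17151/(-36363) = -17151*(-1/36363) = 5717/12121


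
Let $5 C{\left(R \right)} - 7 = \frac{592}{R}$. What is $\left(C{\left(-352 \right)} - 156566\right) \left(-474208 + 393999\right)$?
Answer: $\frac{1381370867887}{110} \approx 1.2558 \cdot 10^{10}$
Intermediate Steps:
$C{\left(R \right)} = \frac{7}{5} + \frac{592}{5 R}$ ($C{\left(R \right)} = \frac{7}{5} + \frac{592 \frac{1}{R}}{5} = \frac{7}{5} + \frac{592}{5 R}$)
$\left(C{\left(-352 \right)} - 156566\right) \left(-474208 + 393999\right) = \left(\frac{592 + 7 \left(-352\right)}{5 \left(-352\right)} - 156566\right) \left(-474208 + 393999\right) = \left(\frac{1}{5} \left(- \frac{1}{352}\right) \left(592 - 2464\right) - 156566\right) \left(-80209\right) = \left(\frac{1}{5} \left(- \frac{1}{352}\right) \left(-1872\right) - 156566\right) \left(-80209\right) = \left(\frac{117}{110} - 156566\right) \left(-80209\right) = \left(- \frac{17222143}{110}\right) \left(-80209\right) = \frac{1381370867887}{110}$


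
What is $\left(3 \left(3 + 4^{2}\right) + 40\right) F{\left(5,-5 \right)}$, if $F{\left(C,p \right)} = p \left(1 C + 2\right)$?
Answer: $-3395$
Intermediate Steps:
$F{\left(C,p \right)} = p \left(2 + C\right)$ ($F{\left(C,p \right)} = p \left(C + 2\right) = p \left(2 + C\right)$)
$\left(3 \left(3 + 4^{2}\right) + 40\right) F{\left(5,-5 \right)} = \left(3 \left(3 + 4^{2}\right) + 40\right) \left(- 5 \left(2 + 5\right)\right) = \left(3 \left(3 + 16\right) + 40\right) \left(\left(-5\right) 7\right) = \left(3 \cdot 19 + 40\right) \left(-35\right) = \left(57 + 40\right) \left(-35\right) = 97 \left(-35\right) = -3395$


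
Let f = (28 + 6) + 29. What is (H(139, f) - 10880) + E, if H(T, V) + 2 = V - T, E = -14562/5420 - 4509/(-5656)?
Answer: -83995278013/7663880 ≈ -10960.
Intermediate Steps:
E = -14480973/7663880 (E = -14562*1/5420 - 4509*(-1/5656) = -7281/2710 + 4509/5656 = -14480973/7663880 ≈ -1.8895)
f = 63 (f = 34 + 29 = 63)
H(T, V) = -2 + V - T (H(T, V) = -2 + (V - T) = -2 + V - T)
(H(139, f) - 10880) + E = ((-2 + 63 - 1*139) - 10880) - 14480973/7663880 = ((-2 + 63 - 139) - 10880) - 14480973/7663880 = (-78 - 10880) - 14480973/7663880 = -10958 - 14480973/7663880 = -83995278013/7663880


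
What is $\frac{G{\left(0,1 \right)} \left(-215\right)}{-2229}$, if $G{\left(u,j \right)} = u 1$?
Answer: $0$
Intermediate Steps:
$G{\left(u,j \right)} = u$
$\frac{G{\left(0,1 \right)} \left(-215\right)}{-2229} = \frac{0 \left(-215\right)}{-2229} = 0 \left(- \frac{1}{2229}\right) = 0$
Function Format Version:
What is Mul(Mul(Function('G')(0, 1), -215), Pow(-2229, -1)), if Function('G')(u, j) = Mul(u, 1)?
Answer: 0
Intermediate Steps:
Function('G')(u, j) = u
Mul(Mul(Function('G')(0, 1), -215), Pow(-2229, -1)) = Mul(Mul(0, -215), Pow(-2229, -1)) = Mul(0, Rational(-1, 2229)) = 0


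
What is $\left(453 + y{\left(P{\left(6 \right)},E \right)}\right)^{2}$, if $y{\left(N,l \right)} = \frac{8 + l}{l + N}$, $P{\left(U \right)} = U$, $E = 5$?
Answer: $\frac{24960016}{121} \approx 2.0628 \cdot 10^{5}$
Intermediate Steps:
$y{\left(N,l \right)} = \frac{8 + l}{N + l}$
$\left(453 + y{\left(P{\left(6 \right)},E \right)}\right)^{2} = \left(453 + \frac{8 + 5}{6 + 5}\right)^{2} = \left(453 + \frac{1}{11} \cdot 13\right)^{2} = \left(453 + \frac{13}{11}\right)^{2} = \left(\frac{4996}{11}\right)^{2} = \frac{24960016}{121}$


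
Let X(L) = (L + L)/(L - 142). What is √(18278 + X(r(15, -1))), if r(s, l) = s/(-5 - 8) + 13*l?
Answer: √18830639310/1015 ≈ 135.20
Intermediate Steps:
r(s, l) = 13*l - s/13 (r(s, l) = s/(-13) + 13*l = -s/13 + 13*l = 13*l - s/13)
X(L) = 2*L/(-142 + L) (X(L) = (2*L)/(-142 + L) = 2*L/(-142 + L))
√(18278 + X(r(15, -1))) = √(18278 + 2*(13*(-1) - 1/13*15)/(-142 + (13*(-1) - 1/13*15))) = √(18278 + 2*(-13 - 15/13)/(-142 + (-13 - 15/13))) = √(18278 + 2*(-184/13)/(-142 - 184/13)) = √(18278 + 2*(-184/13)/(-2030/13)) = √(18278 + 2*(-184/13)*(-13/2030)) = √(18278 + 184/1015) = √(18552354/1015) = √18830639310/1015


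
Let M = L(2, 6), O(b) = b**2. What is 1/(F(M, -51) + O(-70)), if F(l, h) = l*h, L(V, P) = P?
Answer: 1/4594 ≈ 0.00021768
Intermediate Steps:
M = 6
F(l, h) = h*l
1/(F(M, -51) + O(-70)) = 1/(-51*6 + (-70)**2) = 1/(-306 + 4900) = 1/4594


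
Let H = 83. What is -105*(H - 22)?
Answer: -6405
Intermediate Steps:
-105*(H - 22) = -105*(83 - 22) = -105*61 = -6405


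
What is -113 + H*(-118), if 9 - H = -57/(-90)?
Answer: -16504/15 ≈ -1100.3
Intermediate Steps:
H = 251/30 (H = 9 - (-57)/(-90) = 9 - (-57)*(-1)/90 = 9 - 1*19/30 = 9 - 19/30 = 251/30 ≈ 8.3667)
-113 + H*(-118) = -113 + (251/30)*(-118) = -113 - 14809/15 = -16504/15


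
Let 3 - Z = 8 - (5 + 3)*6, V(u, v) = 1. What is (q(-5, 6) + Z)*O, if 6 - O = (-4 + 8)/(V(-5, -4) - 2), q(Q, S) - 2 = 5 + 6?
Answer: 560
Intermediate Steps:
q(Q, S) = 13 (q(Q, S) = 2 + (5 + 6) = 2 + 11 = 13)
O = 10 (O = 6 - (-4 + 8)/(1 - 2) = 6 - 4/(-1) = 6 - 4*(-1) = 6 - 1*(-4) = 6 + 4 = 10)
Z = 43 (Z = 3 - (8 - (5 + 3)*6) = 3 - (8 - 8*6) = 3 - (8 - 1*48) = 3 - (8 - 48) = 3 - 1*(-40) = 3 + 40 = 43)
(q(-5, 6) + Z)*O = (13 + 43)*10 = 56*10 = 560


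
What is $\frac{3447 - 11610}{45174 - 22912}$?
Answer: $- \frac{8163}{22262} \approx -0.36668$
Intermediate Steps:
$\frac{3447 - 11610}{45174 - 22912} = - \frac{8163}{22262}$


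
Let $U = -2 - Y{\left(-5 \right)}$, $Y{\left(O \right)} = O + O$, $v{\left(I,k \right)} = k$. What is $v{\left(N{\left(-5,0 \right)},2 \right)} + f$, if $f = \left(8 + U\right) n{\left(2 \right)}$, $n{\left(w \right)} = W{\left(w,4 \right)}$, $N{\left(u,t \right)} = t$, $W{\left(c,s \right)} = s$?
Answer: $66$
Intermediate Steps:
$Y{\left(O \right)} = 2 O$
$n{\left(w \right)} = 4$
$U = 8$ ($U = -2 - 2 \left(-5\right) = -2 - -10 = -2 + 10 = 8$)
$f = 64$ ($f = \left(8 + 8\right) 4 = 16 \cdot 4 = 64$)
$v{\left(N{\left(-5,0 \right)},2 \right)} + f = 2 + 64 = 66$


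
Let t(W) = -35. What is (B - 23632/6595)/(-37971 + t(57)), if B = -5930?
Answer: 631161/4042735 ≈ 0.15612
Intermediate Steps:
(B - 23632/6595)/(-37971 + t(57)) = (-5930 - 23632/6595)/(-37971 - 35) = (-5930 - 23632*1/6595)/(-38006) = (-5930 - 23632/6595)*(-1/38006) = -39131982/6595*(-1/38006) = 631161/4042735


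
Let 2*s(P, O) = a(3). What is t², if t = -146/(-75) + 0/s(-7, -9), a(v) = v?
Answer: 21316/5625 ≈ 3.7895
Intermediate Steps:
s(P, O) = 3/2 (s(P, O) = (½)*3 = 3/2)
t = 146/75 (t = -146/(-75) + 0/(3/2) = -146*(-1/75) + 0*(⅔) = 146/75 + 0 = 146/75 ≈ 1.9467)
t² = (146/75)² = 21316/5625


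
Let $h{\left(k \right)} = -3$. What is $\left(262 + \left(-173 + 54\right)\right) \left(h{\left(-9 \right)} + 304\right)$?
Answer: $43043$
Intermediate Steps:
$\left(262 + \left(-173 + 54\right)\right) \left(h{\left(-9 \right)} + 304\right) = \left(262 + \left(-173 + 54\right)\right) \left(-3 + 304\right) = \left(262 - 119\right) 301 = 143 \cdot 301 = 43043$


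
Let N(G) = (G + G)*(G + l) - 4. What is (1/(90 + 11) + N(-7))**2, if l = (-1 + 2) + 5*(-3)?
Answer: 857962681/10201 ≈ 84106.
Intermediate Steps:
l = -14 (l = 1 - 15 = -14)
N(G) = -4 + 2*G*(-14 + G) (N(G) = (G + G)*(G - 14) - 4 = (2*G)*(-14 + G) - 4 = 2*G*(-14 + G) - 4 = -4 + 2*G*(-14 + G))
(1/(90 + 11) + N(-7))**2 = (1/(90 + 11) + (-4 - 28*(-7) + 2*(-7)**2))**2 = (1/101 + (-4 + 196 + 2*49))**2 = (1/101 + (-4 + 196 + 98))**2 = (1/101 + 290)**2 = (29291/101)**2 = 857962681/10201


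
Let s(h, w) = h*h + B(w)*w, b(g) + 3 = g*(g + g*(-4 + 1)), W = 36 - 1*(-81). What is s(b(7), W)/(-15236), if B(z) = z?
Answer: -11945/7618 ≈ -1.5680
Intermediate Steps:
W = 117 (W = 36 + 81 = 117)
b(g) = -3 - 2*g**2 (b(g) = -3 + g*(g + g*(-4 + 1)) = -3 + g*(g + g*(-3)) = -3 + g*(g - 3*g) = -3 + g*(-2*g) = -3 - 2*g**2)
s(h, w) = h**2 + w**2 (s(h, w) = h*h + w*w = h**2 + w**2)
s(b(7), W)/(-15236) = ((-3 - 2*7**2)**2 + 117**2)/(-15236) = ((-3 - 2*49)**2 + 13689)*(-1/15236) = ((-3 - 98)**2 + 13689)*(-1/15236) = ((-101)**2 + 13689)*(-1/15236) = (10201 + 13689)*(-1/15236) = 23890*(-1/15236) = -11945/7618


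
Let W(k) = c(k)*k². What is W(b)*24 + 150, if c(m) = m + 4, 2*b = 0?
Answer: 150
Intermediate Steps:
b = 0 (b = (½)*0 = 0)
c(m) = 4 + m
W(k) = k²*(4 + k) (W(k) = (4 + k)*k² = k²*(4 + k))
W(b)*24 + 150 = (0²*(4 + 0))*24 + 150 = (0*4)*24 + 150 = 0*24 + 150 = 0 + 150 = 150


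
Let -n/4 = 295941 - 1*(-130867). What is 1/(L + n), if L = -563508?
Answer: -1/2270740 ≈ -4.4039e-7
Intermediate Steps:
n = -1707232 (n = -4*(295941 - 1*(-130867)) = -4*(295941 + 130867) = -4*426808 = -1707232)
1/(L + n) = 1/(-563508 - 1707232) = 1/(-2270740) = -1/2270740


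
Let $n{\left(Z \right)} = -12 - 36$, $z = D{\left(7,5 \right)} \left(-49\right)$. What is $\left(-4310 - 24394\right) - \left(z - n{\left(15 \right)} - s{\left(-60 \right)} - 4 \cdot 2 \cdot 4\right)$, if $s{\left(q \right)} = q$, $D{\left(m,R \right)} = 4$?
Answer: $-28584$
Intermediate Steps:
$z = -196$ ($z = 4 \left(-49\right) = -196$)
$n{\left(Z \right)} = -48$
$\left(-4310 - 24394\right) - \left(z - n{\left(15 \right)} - s{\left(-60 \right)} - 4 \cdot 2 \cdot 4\right) = \left(-4310 - 24394\right) + \left(\left(-60 + \left(4 \cdot 2 \cdot 4 - -196\right)\right) - 48\right) = -28704 + \left(\left(-60 + \left(8 \cdot 4 + 196\right)\right) - 48\right) = -28704 + \left(\left(-60 + \left(32 + 196\right)\right) - 48\right) = -28704 + \left(\left(-60 + 228\right) - 48\right) = -28704 + \left(168 - 48\right) = -28704 + 120 = -28584$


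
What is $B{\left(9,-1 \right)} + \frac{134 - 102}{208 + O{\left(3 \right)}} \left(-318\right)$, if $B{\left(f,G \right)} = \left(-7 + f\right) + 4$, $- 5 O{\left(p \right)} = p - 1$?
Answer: $- \frac{7442}{173} \approx -43.017$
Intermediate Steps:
$O{\left(p \right)} = \frac{1}{5} - \frac{p}{5}$ ($O{\left(p \right)} = - \frac{p - 1}{5} = - \frac{-1 + p}{5} = \frac{1}{5} - \frac{p}{5}$)
$B{\left(f,G \right)} = -3 + f$
$B{\left(9,-1 \right)} + \frac{134 - 102}{208 + O{\left(3 \right)}} \left(-318\right) = \left(-3 + 9\right) + \frac{134 - 102}{208 + \left(\frac{1}{5} - \frac{3}{5}\right)} \left(-318\right) = 6 + \frac{32}{208 + \left(\frac{1}{5} - \frac{3}{5}\right)} \left(-318\right) = 6 + \frac{32}{208 - \frac{2}{5}} \left(-318\right) = 6 + \frac{32}{\frac{1038}{5}} \left(-318\right) = 6 + 32 \cdot \frac{5}{1038} \left(-318\right) = 6 + \frac{80}{519} \left(-318\right) = 6 - \frac{8480}{173} = - \frac{7442}{173}$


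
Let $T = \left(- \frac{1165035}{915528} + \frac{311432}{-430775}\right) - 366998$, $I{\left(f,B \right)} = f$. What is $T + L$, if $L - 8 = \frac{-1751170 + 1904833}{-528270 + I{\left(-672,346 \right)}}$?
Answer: $- \frac{4253188253453274404599}{11589312407249800} \approx -3.6699 \cdot 10^{5}$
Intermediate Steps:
$T = - \frac{48246623650306607}{131462191400}$ ($T = \left(\left(-1165035\right) \frac{1}{915528} + 311432 \left(- \frac{1}{430775}\right)\right) - 366998 = \left(- \frac{388345}{305176} - \frac{311432}{430775}\right) - 366998 = - \frac{262330889407}{131462191400} - 366998 = - \frac{48246623650306607}{131462191400} \approx -3.67 \cdot 10^{5}$)
$L = \frac{1359291}{176314}$ ($L = 8 + \frac{-1751170 + 1904833}{-528270 - 672} = 8 + \frac{153663}{-528942} = 8 + 153663 \left(- \frac{1}{528942}\right) = 8 - \frac{51221}{176314} = \frac{1359291}{176314} \approx 7.7095$)
$T + L = - \frac{48246623650306607}{131462191400} + \frac{1359291}{176314} = - \frac{4253188253453274404599}{11589312407249800}$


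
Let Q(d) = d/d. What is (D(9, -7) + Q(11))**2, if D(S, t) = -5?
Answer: 16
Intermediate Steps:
Q(d) = 1
(D(9, -7) + Q(11))**2 = (-5 + 1)**2 = (-4)**2 = 16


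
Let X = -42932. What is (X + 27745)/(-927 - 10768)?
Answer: 15187/11695 ≈ 1.2986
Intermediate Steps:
(X + 27745)/(-927 - 10768) = (-42932 + 27745)/(-927 - 10768) = -15187/(-11695) = -15187*(-1/11695) = 15187/11695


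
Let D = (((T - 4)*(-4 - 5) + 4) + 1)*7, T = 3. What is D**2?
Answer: 9604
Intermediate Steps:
D = 98 (D = (((3 - 4)*(-4 - 5) + 4) + 1)*7 = ((-1*(-9) + 4) + 1)*7 = ((9 + 4) + 1)*7 = (13 + 1)*7 = 14*7 = 98)
D**2 = 98**2 = 9604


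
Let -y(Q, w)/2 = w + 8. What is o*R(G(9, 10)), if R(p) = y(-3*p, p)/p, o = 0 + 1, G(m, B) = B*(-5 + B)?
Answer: -58/25 ≈ -2.3200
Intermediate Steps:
y(Q, w) = -16 - 2*w (y(Q, w) = -2*(w + 8) = -2*(8 + w) = -16 - 2*w)
o = 1
R(p) = (-16 - 2*p)/p
o*R(G(9, 10)) = 1*(-2 - 16*1/(10*(-5 + 10))) = 1*(-2 - 16/(10*5)) = 1*(-2 - 16/50) = 1*(-2 - 16*1/50) = 1*(-2 - 8/25) = 1*(-58/25) = -58/25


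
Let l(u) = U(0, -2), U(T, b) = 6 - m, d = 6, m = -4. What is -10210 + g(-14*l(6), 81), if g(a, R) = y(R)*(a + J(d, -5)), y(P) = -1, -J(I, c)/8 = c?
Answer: -10110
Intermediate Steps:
U(T, b) = 10 (U(T, b) = 6 - 1*(-4) = 6 + 4 = 10)
l(u) = 10
J(I, c) = -8*c
g(a, R) = -40 - a (g(a, R) = -(a - 8*(-5)) = -(a + 40) = -(40 + a) = -40 - a)
-10210 + g(-14*l(6), 81) = -10210 + (-40 - (-14)*10) = -10210 + (-40 - 1*(-140)) = -10210 + (-40 + 140) = -10210 + 100 = -10110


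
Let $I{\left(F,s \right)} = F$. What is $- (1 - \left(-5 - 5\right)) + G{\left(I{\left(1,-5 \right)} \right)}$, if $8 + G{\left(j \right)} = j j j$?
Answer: $-18$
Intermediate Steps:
$G{\left(j \right)} = -8 + j^{3}$ ($G{\left(j \right)} = -8 + j j j = -8 + j j^{2} = -8 + j^{3}$)
$- (1 - \left(-5 - 5\right)) + G{\left(I{\left(1,-5 \right)} \right)} = - (1 - \left(-5 - 5\right)) - \left(8 - 1^{3}\right) = - (1 - -10) + \left(-8 + 1\right) = - (1 + 10) - 7 = \left(-1\right) 11 - 7 = -11 - 7 = -18$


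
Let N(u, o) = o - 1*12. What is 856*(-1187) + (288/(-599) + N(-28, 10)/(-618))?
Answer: -188065870945/185091 ≈ -1.0161e+6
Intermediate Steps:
N(u, o) = -12 + o (N(u, o) = o - 12 = -12 + o)
856*(-1187) + (288/(-599) + N(-28, 10)/(-618)) = 856*(-1187) + (288/(-599) + (-12 + 10)/(-618)) = -1016072 + (288*(-1/599) - 2*(-1/618)) = -1016072 + (-288/599 + 1/309) = -1016072 - 88393/185091 = -188065870945/185091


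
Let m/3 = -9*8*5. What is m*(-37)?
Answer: 39960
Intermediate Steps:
m = -1080 (m = 3*(-9*8*5) = 3*(-72*5) = 3*(-360) = -1080)
m*(-37) = -1080*(-37) = 39960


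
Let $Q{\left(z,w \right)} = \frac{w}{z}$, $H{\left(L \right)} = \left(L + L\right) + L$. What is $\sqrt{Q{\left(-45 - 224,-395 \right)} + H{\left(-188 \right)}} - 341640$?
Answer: $-341640 + \frac{389 i \sqrt{269}}{269} \approx -3.4164 \cdot 10^{5} + 23.718 i$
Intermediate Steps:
$H{\left(L \right)} = 3 L$ ($H{\left(L \right)} = 2 L + L = 3 L$)
$\sqrt{Q{\left(-45 - 224,-395 \right)} + H{\left(-188 \right)}} - 341640 = \sqrt{- \frac{395}{-45 - 224} + 3 \left(-188\right)} - 341640 = \sqrt{- \frac{395}{-45 - 224} - 564} - 341640 = \sqrt{- \frac{395}{-269} - 564} - 341640 = \sqrt{\left(-395\right) \left(- \frac{1}{269}\right) - 564} - 341640 = \sqrt{\frac{395}{269} - 564} - 341640 = \sqrt{- \frac{151321}{269}} - 341640 = \frac{389 i \sqrt{269}}{269} - 341640 = -341640 + \frac{389 i \sqrt{269}}{269}$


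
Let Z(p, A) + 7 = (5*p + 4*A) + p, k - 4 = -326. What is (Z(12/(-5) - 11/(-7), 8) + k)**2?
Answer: 111703761/1225 ≈ 91187.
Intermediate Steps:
k = -322 (k = 4 - 326 = -322)
Z(p, A) = -7 + 4*A + 6*p (Z(p, A) = -7 + ((5*p + 4*A) + p) = -7 + ((4*A + 5*p) + p) = -7 + (4*A + 6*p) = -7 + 4*A + 6*p)
(Z(12/(-5) - 11/(-7), 8) + k)**2 = ((-7 + 4*8 + 6*(12/(-5) - 11/(-7))) - 322)**2 = ((-7 + 32 + 6*(12*(-1/5) - 11*(-1/7))) - 322)**2 = ((-7 + 32 + 6*(-12/5 + 11/7)) - 322)**2 = ((-7 + 32 + 6*(-29/35)) - 322)**2 = ((-7 + 32 - 174/35) - 322)**2 = (701/35 - 322)**2 = (-10569/35)**2 = 111703761/1225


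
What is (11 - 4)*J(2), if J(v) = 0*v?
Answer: 0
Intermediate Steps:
J(v) = 0
(11 - 4)*J(2) = (11 - 4)*0 = 7*0 = 0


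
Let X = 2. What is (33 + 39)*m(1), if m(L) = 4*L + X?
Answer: 432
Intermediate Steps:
m(L) = 2 + 4*L (m(L) = 4*L + 2 = 2 + 4*L)
(33 + 39)*m(1) = (33 + 39)*(2 + 4*1) = 72*(2 + 4) = 72*6 = 432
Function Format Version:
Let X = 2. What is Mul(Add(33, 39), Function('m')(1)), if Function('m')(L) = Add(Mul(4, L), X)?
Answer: 432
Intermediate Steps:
Function('m')(L) = Add(2, Mul(4, L)) (Function('m')(L) = Add(Mul(4, L), 2) = Add(2, Mul(4, L)))
Mul(Add(33, 39), Function('m')(1)) = Mul(Add(33, 39), Add(2, Mul(4, 1))) = Mul(72, Add(2, 4)) = Mul(72, 6) = 432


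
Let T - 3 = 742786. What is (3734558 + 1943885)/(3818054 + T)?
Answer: 5678443/4560843 ≈ 1.2450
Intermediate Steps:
T = 742789 (T = 3 + 742786 = 742789)
(3734558 + 1943885)/(3818054 + T) = (3734558 + 1943885)/(3818054 + 742789) = 5678443/4560843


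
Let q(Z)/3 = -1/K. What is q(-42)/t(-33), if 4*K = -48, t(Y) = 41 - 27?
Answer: 1/56 ≈ 0.017857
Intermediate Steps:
t(Y) = 14
K = -12 (K = (¼)*(-48) = -12)
q(Z) = ¼ (q(Z) = 3*(-1/(-12)) = 3*(-1*(-1/12)) = 3*(1/12) = ¼)
q(-42)/t(-33) = (¼)/14 = (¼)*(1/14) = 1/56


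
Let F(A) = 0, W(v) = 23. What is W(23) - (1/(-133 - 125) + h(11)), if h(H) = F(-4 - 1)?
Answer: 5935/258 ≈ 23.004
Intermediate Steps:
h(H) = 0
W(23) - (1/(-133 - 125) + h(11)) = 23 - (1/(-133 - 125) + 0) = 23 - (1/(-258) + 0) = 23 - (-1/258 + 0) = 23 - 1*(-1/258) = 23 + 1/258 = 5935/258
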